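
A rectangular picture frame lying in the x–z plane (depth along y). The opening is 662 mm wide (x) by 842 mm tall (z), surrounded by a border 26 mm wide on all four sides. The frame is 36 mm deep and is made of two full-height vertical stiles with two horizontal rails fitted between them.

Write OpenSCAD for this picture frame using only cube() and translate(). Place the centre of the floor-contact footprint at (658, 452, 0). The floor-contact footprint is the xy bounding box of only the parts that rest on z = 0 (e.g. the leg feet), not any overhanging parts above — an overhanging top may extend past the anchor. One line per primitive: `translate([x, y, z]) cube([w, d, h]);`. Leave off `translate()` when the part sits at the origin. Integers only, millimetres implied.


translate([301, 434, 0]) cube([26, 36, 894]);
translate([989, 434, 0]) cube([26, 36, 894]);
translate([327, 434, 0]) cube([662, 36, 26]);
translate([327, 434, 868]) cube([662, 36, 26]);


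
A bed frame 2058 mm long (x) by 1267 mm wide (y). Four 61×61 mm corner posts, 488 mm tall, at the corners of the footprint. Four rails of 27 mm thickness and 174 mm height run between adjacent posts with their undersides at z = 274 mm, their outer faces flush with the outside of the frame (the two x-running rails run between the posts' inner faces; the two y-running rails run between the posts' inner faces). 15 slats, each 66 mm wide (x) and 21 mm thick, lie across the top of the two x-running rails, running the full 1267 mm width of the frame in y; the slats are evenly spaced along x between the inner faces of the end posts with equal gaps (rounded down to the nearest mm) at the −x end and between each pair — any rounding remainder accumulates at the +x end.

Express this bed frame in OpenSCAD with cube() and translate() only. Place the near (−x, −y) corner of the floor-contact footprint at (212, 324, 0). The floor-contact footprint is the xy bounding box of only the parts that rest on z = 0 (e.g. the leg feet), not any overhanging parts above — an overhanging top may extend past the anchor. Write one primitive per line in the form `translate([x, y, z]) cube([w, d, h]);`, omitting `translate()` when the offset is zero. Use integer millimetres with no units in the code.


translate([212, 324, 0]) cube([61, 61, 488]);
translate([212, 1530, 0]) cube([61, 61, 488]);
translate([2209, 324, 0]) cube([61, 61, 488]);
translate([2209, 1530, 0]) cube([61, 61, 488]);
translate([273, 324, 274]) cube([1936, 27, 174]);
translate([273, 1564, 274]) cube([1936, 27, 174]);
translate([212, 385, 274]) cube([27, 1145, 174]);
translate([2243, 385, 274]) cube([27, 1145, 174]);
translate([332, 324, 448]) cube([66, 1267, 21]);
translate([457, 324, 448]) cube([66, 1267, 21]);
translate([582, 324, 448]) cube([66, 1267, 21]);
translate([707, 324, 448]) cube([66, 1267, 21]);
translate([832, 324, 448]) cube([66, 1267, 21]);
translate([957, 324, 448]) cube([66, 1267, 21]);
translate([1082, 324, 448]) cube([66, 1267, 21]);
translate([1207, 324, 448]) cube([66, 1267, 21]);
translate([1332, 324, 448]) cube([66, 1267, 21]);
translate([1457, 324, 448]) cube([66, 1267, 21]);
translate([1582, 324, 448]) cube([66, 1267, 21]);
translate([1707, 324, 448]) cube([66, 1267, 21]);
translate([1832, 324, 448]) cube([66, 1267, 21]);
translate([1957, 324, 448]) cube([66, 1267, 21]);
translate([2082, 324, 448]) cube([66, 1267, 21]);


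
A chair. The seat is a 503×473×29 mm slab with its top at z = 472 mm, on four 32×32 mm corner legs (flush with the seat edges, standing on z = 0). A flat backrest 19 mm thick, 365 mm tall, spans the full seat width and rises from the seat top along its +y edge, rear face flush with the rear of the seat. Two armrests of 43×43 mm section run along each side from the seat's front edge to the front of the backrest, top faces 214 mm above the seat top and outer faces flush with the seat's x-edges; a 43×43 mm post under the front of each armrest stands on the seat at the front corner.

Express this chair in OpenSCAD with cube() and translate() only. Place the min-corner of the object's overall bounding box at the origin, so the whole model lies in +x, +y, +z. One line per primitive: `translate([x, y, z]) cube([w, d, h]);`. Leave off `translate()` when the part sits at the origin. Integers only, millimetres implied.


// leg_h = 472 - 29 = 443
// arm post h = 214 - 43 = 171
translate([0, 0, 443]) cube([503, 473, 29]);
cube([32, 32, 443]);
translate([471, 0, 0]) cube([32, 32, 443]);
translate([0, 441, 0]) cube([32, 32, 443]);
translate([471, 441, 0]) cube([32, 32, 443]);
translate([0, 454, 472]) cube([503, 19, 365]);
translate([0, 0, 643]) cube([43, 454, 43]);
translate([460, 0, 643]) cube([43, 454, 43]);
translate([0, 0, 472]) cube([43, 43, 171]);
translate([460, 0, 472]) cube([43, 43, 171]);


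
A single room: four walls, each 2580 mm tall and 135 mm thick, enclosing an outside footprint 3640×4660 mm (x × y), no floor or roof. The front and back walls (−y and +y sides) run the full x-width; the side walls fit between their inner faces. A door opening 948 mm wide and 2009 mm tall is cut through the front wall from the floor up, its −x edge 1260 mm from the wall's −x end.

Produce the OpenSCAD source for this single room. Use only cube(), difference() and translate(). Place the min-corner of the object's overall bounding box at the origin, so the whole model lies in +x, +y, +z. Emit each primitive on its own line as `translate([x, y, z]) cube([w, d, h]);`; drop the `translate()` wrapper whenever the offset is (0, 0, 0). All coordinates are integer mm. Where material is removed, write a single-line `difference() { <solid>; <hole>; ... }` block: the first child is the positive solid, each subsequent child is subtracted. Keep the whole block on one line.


difference() { cube([3640, 135, 2580]); translate([1260, 0, 0]) cube([948, 135, 2009]); }
translate([0, 4525, 0]) cube([3640, 135, 2580]);
translate([0, 135, 0]) cube([135, 4390, 2580]);
translate([3505, 135, 0]) cube([135, 4390, 2580]);


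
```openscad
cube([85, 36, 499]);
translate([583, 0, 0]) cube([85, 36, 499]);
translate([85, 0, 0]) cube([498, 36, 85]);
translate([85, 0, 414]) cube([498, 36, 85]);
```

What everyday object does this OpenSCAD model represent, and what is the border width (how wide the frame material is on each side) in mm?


A picture frame. The border width is 85 mm.

Four thin pieces enclosing a rectangular opening — a picture frame. The two full-height stiles are 499 mm tall; the top rail sits at z = 414 and is 85 mm tall, so the border above the opening is 499 − 414 = 85 mm, matching the stile x-width.


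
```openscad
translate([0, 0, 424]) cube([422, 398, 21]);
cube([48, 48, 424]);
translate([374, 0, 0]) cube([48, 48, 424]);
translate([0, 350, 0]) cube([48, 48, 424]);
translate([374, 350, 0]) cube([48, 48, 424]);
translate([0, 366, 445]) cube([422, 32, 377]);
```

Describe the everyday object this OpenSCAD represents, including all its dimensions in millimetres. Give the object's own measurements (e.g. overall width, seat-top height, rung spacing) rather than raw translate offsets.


A chair. The seat is a 422×398×21 mm slab with its top at z = 445 mm, on four 48×48 mm corner legs (flush with the seat edges, standing on z = 0). A flat backrest 32 mm thick, 377 mm tall, spans the full seat width and rises from the seat top along its +y edge, rear face flush with the rear of the seat.


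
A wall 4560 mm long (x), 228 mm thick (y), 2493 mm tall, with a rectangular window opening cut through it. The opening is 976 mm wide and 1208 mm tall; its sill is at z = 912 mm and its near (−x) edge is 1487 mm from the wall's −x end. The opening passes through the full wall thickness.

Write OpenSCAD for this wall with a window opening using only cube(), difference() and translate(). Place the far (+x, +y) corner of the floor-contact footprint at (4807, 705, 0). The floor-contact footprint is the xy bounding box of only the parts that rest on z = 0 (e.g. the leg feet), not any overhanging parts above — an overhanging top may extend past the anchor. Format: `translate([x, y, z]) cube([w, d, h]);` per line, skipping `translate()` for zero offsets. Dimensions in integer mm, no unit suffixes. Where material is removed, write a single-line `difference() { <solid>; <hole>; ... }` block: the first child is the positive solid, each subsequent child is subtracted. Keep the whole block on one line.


difference() { translate([247, 477, 0]) cube([4560, 228, 2493]); translate([1734, 477, 912]) cube([976, 228, 1208]); }


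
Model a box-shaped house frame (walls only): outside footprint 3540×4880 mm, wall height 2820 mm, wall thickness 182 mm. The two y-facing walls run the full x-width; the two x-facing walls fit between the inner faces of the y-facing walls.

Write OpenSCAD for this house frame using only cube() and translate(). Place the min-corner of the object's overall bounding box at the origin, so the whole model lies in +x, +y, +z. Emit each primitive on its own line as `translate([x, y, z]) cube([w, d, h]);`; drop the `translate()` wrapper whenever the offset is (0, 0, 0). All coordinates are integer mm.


cube([3540, 182, 2820]);
translate([0, 4698, 0]) cube([3540, 182, 2820]);
translate([0, 182, 0]) cube([182, 4516, 2820]);
translate([3358, 182, 0]) cube([182, 4516, 2820]);


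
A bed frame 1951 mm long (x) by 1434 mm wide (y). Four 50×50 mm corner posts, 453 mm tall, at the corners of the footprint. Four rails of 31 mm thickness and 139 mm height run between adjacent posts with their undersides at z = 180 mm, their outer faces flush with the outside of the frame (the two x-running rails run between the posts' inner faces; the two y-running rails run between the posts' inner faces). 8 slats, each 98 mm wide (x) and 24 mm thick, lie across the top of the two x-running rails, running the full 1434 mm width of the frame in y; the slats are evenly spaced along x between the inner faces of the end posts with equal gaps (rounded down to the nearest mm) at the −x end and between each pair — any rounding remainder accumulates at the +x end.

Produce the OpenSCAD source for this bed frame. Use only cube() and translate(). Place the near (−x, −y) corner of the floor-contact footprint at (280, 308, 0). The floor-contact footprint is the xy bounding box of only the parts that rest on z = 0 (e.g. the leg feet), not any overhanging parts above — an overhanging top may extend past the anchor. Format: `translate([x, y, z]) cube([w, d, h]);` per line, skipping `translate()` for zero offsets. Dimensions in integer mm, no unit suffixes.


translate([280, 308, 0]) cube([50, 50, 453]);
translate([280, 1692, 0]) cube([50, 50, 453]);
translate([2181, 308, 0]) cube([50, 50, 453]);
translate([2181, 1692, 0]) cube([50, 50, 453]);
translate([330, 308, 180]) cube([1851, 31, 139]);
translate([330, 1711, 180]) cube([1851, 31, 139]);
translate([280, 358, 180]) cube([31, 1334, 139]);
translate([2200, 358, 180]) cube([31, 1334, 139]);
translate([448, 308, 319]) cube([98, 1434, 24]);
translate([664, 308, 319]) cube([98, 1434, 24]);
translate([880, 308, 319]) cube([98, 1434, 24]);
translate([1096, 308, 319]) cube([98, 1434, 24]);
translate([1312, 308, 319]) cube([98, 1434, 24]);
translate([1528, 308, 319]) cube([98, 1434, 24]);
translate([1744, 308, 319]) cube([98, 1434, 24]);
translate([1960, 308, 319]) cube([98, 1434, 24]);


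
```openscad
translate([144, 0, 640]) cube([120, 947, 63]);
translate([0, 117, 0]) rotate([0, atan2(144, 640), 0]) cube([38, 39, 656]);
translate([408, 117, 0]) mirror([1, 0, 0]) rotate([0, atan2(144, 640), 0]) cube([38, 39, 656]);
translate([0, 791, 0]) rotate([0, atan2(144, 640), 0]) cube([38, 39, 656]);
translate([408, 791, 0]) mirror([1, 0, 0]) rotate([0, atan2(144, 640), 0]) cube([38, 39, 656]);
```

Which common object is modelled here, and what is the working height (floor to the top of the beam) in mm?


A sawhorse. The overall height is 703 mm.

A beam across two mirrored pairs of raked legs — a sawhorse. The beam's underside is at z = 640 (matching the legs' vertical rise in atan2(144, 640)) and the beam is 63 mm tall, so its top is at 640 + 63 = 703 mm. The raked legs top out at the beam's underside, so that is the highest point.


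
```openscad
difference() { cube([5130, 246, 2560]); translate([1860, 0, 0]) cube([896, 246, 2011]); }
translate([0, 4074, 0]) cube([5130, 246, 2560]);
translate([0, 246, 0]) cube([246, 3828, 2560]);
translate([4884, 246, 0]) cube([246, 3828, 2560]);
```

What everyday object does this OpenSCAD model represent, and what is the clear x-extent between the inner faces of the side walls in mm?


A single room. The interior width is 4638 mm.

Four walls enclosing a rectangle with a door in the front wall — a room. Outside width 5130 minus two 246 mm walls gives 4638 mm.


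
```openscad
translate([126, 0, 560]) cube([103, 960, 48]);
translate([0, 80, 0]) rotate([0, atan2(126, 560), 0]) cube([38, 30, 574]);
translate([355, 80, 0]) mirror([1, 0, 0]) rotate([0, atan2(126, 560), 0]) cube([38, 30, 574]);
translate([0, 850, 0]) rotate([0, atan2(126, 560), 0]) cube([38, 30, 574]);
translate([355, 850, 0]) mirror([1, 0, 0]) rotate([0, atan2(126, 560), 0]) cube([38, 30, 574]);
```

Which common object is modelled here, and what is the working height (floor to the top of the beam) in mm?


A sawhorse. The overall height is 608 mm.

A beam across two mirrored pairs of raked legs — a sawhorse. The beam's underside is at z = 560 (matching the legs' vertical rise in atan2(126, 560)) and the beam is 48 mm tall, so its top is at 560 + 48 = 608 mm. The raked legs top out at the beam's underside, so that is the highest point.


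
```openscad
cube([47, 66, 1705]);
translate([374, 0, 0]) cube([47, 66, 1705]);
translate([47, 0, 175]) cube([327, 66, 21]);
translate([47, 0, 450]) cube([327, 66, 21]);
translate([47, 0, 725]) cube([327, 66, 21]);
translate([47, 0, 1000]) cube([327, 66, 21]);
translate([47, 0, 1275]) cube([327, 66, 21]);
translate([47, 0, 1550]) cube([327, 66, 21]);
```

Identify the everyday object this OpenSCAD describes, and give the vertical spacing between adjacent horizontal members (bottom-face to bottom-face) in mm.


A ladder. The rung spacing is 275 mm.

Two tall 47×66 posts with 6 short bars between them — a ladder. Adjacent rungs sit at z = 175 and z = 450, so the spacing is 450 − 175 = 275 mm.


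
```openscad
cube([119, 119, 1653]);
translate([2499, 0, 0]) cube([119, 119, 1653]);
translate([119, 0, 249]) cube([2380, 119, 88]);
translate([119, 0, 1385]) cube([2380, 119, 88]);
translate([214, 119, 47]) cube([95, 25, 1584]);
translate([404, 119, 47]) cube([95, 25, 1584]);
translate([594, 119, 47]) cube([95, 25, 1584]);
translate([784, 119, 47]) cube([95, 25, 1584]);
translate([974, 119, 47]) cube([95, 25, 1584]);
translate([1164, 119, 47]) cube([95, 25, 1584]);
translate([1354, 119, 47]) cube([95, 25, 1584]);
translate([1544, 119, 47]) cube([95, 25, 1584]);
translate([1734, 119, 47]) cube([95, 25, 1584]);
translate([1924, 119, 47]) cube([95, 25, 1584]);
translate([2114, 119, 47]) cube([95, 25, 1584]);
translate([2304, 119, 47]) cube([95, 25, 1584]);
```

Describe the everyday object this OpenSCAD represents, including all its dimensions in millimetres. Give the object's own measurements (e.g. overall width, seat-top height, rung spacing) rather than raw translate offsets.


A fence section. Two 119×119 mm posts, 1653 mm tall, stand on the floor with a clear span of 2380 mm between their inner faces. Two horizontal rails of 119×88 mm section span the gap between the posts with their undersides at z = 249 mm and z = 1385 mm, flush with the posts' −y face. 12 pickets, each 95 mm wide, 25 mm thick and 1584 mm tall, are fixed to the +y face of the rails with their bottoms at z = 47 mm, spaced across the span with a 95 mm gap after the −x post and between neighbouring pickets, with 100 mm left before the +x post.


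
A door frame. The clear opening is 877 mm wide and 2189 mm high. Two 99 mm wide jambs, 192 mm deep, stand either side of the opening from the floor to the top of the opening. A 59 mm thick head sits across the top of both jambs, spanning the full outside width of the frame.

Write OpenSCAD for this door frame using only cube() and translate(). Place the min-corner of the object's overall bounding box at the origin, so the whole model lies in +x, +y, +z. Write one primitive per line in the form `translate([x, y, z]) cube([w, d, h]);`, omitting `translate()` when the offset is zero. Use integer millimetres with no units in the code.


cube([99, 192, 2189]);
translate([976, 0, 0]) cube([99, 192, 2189]);
translate([0, 0, 2189]) cube([1075, 192, 59]);


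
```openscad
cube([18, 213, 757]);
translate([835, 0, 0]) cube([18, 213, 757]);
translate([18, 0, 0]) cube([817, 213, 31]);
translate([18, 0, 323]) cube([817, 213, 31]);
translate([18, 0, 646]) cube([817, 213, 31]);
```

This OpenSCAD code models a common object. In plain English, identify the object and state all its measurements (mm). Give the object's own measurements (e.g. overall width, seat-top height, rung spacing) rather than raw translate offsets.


An open bookshelf. Two side panels, each 18 mm thick, 213 mm deep and 757 mm tall, stand 853 mm apart (outside-to-outside). Between them sit 3 shelves, each 31 mm thick and 213 mm deep, spanning the full gap between the sides. The bottom shelf rests on the floor (its underside at z = 0) and the clear gap between one shelf's top and the next shelf's underside is 292 mm.


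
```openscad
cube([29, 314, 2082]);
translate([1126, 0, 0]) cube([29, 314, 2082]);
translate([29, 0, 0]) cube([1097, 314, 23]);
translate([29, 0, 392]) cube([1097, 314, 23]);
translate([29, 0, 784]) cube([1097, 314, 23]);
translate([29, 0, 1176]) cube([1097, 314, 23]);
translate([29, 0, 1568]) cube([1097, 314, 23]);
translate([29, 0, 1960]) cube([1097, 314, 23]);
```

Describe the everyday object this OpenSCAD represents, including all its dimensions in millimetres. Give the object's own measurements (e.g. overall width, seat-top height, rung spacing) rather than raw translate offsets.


An open bookshelf. Two side panels, each 29 mm thick, 314 mm deep and 2082 mm tall, stand 1155 mm apart (outside-to-outside). Between them sit 6 shelves, each 23 mm thick and 314 mm deep, spanning the full gap between the sides. The bottom shelf rests on the floor (its underside at z = 0) and the clear gap between one shelf's top and the next shelf's underside is 369 mm.


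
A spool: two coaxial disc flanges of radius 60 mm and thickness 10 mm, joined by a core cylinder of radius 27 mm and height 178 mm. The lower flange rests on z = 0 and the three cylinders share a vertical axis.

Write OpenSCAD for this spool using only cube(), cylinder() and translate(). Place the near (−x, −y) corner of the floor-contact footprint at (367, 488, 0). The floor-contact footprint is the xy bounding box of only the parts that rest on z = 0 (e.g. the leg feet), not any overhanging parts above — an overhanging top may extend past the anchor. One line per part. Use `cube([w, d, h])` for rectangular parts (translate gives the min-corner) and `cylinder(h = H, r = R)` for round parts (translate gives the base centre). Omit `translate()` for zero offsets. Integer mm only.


translate([427, 548, 0]) cylinder(h = 10, r = 60);
translate([427, 548, 10]) cylinder(h = 178, r = 27);
translate([427, 548, 188]) cylinder(h = 10, r = 60);


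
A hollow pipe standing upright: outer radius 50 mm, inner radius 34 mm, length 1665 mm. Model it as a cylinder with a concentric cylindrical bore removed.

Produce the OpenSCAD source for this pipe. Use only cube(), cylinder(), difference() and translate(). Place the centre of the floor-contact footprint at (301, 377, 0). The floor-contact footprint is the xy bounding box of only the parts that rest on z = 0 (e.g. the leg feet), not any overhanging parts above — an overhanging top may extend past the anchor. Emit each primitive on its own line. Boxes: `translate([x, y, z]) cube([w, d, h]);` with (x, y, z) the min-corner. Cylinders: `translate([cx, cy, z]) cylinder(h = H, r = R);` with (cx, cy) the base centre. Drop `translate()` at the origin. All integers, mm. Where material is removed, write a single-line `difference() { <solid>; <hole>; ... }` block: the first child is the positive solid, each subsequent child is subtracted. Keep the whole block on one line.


difference() { translate([301, 377, 0]) cylinder(h = 1665, r = 50); translate([301, 377, 0]) cylinder(h = 1665, r = 34); }


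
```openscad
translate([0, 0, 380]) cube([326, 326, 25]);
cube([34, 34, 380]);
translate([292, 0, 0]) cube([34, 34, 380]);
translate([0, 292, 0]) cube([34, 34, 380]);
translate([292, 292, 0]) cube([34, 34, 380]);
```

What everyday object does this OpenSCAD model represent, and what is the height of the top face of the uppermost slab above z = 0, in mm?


A stool. The seat height is 405 mm.

A 326×326×25 slab at z = 380 on four corner posts — a stool. The seat top is 380 + 25 = 405 mm.


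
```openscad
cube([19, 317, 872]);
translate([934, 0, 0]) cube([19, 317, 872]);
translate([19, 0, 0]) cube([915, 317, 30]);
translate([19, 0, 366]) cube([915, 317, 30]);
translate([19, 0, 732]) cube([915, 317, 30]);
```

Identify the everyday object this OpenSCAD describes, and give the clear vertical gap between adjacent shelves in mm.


A bookshelf. The clear shelf gap is 336 mm.

Two tall side panels with 3 horizontal boards between them — a bookshelf. The first two shelf undersides are at z = 0 and z = 366; with shelf thickness 30, the clear gap is 366 − 0 − 30 = 336 mm.


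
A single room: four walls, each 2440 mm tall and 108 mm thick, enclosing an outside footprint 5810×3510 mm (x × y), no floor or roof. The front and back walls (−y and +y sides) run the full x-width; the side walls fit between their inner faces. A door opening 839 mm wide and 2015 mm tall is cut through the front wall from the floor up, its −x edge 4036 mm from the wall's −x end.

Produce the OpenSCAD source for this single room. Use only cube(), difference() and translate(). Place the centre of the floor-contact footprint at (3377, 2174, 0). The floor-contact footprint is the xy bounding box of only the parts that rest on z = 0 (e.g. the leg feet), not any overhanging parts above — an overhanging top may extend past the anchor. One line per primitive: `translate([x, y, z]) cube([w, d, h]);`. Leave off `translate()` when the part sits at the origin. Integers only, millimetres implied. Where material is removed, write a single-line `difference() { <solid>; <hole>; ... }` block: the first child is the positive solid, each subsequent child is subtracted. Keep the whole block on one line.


difference() { translate([472, 419, 0]) cube([5810, 108, 2440]); translate([4508, 419, 0]) cube([839, 108, 2015]); }
translate([472, 3821, 0]) cube([5810, 108, 2440]);
translate([472, 527, 0]) cube([108, 3294, 2440]);
translate([6174, 527, 0]) cube([108, 3294, 2440]);


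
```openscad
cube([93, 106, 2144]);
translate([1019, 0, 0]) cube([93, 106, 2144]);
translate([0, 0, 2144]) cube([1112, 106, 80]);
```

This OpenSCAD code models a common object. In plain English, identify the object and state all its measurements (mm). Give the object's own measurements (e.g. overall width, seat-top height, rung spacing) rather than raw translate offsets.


A door frame. The clear opening is 926 mm wide and 2144 mm high. Two 93 mm wide jambs, 106 mm deep, stand either side of the opening from the floor to the top of the opening. A 80 mm thick head sits across the top of both jambs, spanning the full outside width of the frame.


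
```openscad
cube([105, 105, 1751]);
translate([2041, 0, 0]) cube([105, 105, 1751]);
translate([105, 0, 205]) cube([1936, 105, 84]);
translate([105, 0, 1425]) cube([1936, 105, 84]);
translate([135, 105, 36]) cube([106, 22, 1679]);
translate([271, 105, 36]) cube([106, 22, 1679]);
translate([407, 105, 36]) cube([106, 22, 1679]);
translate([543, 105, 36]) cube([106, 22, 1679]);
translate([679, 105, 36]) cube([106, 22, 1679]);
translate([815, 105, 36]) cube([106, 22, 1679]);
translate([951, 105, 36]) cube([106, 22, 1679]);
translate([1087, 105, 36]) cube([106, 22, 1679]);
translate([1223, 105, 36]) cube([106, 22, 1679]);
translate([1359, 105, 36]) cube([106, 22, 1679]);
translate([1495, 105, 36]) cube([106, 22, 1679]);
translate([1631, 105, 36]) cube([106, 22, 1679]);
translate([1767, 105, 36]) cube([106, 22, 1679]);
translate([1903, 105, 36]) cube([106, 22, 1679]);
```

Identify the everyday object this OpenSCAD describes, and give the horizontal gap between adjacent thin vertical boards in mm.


A fence section. The picket gap is 30 mm.

Two posts, two rails, 14 pickets — a fence section. Span 1936 mm holds 14 pickets of 106 mm with 15 equal gaps: ⌊(1936 − 14·106) / 15⌋ = 30 mm.


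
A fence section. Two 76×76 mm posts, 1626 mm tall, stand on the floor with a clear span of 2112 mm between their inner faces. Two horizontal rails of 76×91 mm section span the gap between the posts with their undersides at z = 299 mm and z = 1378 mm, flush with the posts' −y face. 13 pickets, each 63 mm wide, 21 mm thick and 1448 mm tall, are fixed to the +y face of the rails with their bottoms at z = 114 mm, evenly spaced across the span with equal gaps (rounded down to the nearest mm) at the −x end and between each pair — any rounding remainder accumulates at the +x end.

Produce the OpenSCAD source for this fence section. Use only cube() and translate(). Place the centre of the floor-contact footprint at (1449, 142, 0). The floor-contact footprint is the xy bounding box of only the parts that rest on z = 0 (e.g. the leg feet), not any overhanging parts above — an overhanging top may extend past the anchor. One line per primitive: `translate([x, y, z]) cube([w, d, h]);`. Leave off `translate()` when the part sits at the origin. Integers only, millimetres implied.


translate([317, 104, 0]) cube([76, 76, 1626]);
translate([2505, 104, 0]) cube([76, 76, 1626]);
translate([393, 104, 299]) cube([2112, 76, 91]);
translate([393, 104, 1378]) cube([2112, 76, 91]);
translate([485, 180, 114]) cube([63, 21, 1448]);
translate([640, 180, 114]) cube([63, 21, 1448]);
translate([795, 180, 114]) cube([63, 21, 1448]);
translate([950, 180, 114]) cube([63, 21, 1448]);
translate([1105, 180, 114]) cube([63, 21, 1448]);
translate([1260, 180, 114]) cube([63, 21, 1448]);
translate([1415, 180, 114]) cube([63, 21, 1448]);
translate([1570, 180, 114]) cube([63, 21, 1448]);
translate([1725, 180, 114]) cube([63, 21, 1448]);
translate([1880, 180, 114]) cube([63, 21, 1448]);
translate([2035, 180, 114]) cube([63, 21, 1448]);
translate([2190, 180, 114]) cube([63, 21, 1448]);
translate([2345, 180, 114]) cube([63, 21, 1448]);


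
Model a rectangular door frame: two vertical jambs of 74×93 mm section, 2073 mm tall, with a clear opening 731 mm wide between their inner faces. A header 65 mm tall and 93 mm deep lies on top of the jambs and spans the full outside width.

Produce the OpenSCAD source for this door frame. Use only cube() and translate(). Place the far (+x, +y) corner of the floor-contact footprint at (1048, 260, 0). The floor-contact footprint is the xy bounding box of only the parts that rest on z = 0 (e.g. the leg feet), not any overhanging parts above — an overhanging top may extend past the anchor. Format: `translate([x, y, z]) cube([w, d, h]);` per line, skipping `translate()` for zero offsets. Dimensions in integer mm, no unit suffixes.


translate([169, 167, 0]) cube([74, 93, 2073]);
translate([974, 167, 0]) cube([74, 93, 2073]);
translate([169, 167, 2073]) cube([879, 93, 65]);


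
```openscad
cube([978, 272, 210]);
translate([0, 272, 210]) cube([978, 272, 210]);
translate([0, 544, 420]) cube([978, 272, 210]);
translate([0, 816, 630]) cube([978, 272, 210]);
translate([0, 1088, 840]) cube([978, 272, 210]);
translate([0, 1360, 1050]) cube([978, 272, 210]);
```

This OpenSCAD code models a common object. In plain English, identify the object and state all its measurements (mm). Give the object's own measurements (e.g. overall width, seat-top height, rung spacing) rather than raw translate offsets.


A straight staircase of 6 solid steps. Each step is 978 mm wide (x), 272 mm deep (y, the going) and 210 mm tall (the rise). The first step rests on the floor; each subsequent step sits one going further in +y and one rise higher in +z, directly behind and above the previous step with no overlap.


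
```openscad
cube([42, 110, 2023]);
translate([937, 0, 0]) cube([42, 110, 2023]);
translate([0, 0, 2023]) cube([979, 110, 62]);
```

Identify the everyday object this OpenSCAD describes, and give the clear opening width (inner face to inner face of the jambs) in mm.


A door frame. The clear opening width is 895 mm.

Two 2023 mm tall posts with a header on top — a door frame. The left jamb is 42 mm wide at x = 0; the right jamb starts at x = 937. The clear opening is 937 − 42 = 895 mm.


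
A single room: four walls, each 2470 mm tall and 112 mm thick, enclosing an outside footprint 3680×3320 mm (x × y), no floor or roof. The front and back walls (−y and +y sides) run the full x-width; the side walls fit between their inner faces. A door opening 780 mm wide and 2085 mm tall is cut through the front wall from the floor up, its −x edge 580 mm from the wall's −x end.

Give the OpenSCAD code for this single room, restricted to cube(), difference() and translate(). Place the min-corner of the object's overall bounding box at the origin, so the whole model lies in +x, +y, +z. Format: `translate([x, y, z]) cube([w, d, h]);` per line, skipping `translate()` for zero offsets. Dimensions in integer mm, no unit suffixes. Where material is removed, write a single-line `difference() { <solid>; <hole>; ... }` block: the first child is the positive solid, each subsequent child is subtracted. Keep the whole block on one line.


difference() { cube([3680, 112, 2470]); translate([580, 0, 0]) cube([780, 112, 2085]); }
translate([0, 3208, 0]) cube([3680, 112, 2470]);
translate([0, 112, 0]) cube([112, 3096, 2470]);
translate([3568, 112, 0]) cube([112, 3096, 2470]);


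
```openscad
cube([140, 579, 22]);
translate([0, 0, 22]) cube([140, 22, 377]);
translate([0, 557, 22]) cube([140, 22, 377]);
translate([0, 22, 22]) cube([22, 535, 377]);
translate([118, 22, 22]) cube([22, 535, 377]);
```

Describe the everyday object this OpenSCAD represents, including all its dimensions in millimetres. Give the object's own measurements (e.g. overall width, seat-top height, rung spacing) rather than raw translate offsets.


An open-topped rectangular box: outside dimensions 140×579×399 mm, with a uniform wall and base thickness of 22 mm. The base is a full 140×579 slab on the floor; four walls sit on top of the base. The front and back walls (the −y and +y sides) span the full width; the two side walls fit between them.


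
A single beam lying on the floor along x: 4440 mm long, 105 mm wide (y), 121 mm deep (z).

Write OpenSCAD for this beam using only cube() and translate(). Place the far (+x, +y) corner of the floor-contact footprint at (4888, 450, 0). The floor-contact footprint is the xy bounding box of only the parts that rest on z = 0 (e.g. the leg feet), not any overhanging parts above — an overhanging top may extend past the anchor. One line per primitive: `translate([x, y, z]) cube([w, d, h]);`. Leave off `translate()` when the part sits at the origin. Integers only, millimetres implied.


translate([448, 345, 0]) cube([4440, 105, 121]);


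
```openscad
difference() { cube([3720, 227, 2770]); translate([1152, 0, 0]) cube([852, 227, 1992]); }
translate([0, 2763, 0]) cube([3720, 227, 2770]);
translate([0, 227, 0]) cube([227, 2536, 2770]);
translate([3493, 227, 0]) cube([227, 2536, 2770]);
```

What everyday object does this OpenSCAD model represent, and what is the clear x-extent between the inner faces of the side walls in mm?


A single room. The interior width is 3266 mm.

Four walls enclosing a rectangle with a door in the front wall — a room. Outside width 3720 minus two 227 mm walls gives 3266 mm.


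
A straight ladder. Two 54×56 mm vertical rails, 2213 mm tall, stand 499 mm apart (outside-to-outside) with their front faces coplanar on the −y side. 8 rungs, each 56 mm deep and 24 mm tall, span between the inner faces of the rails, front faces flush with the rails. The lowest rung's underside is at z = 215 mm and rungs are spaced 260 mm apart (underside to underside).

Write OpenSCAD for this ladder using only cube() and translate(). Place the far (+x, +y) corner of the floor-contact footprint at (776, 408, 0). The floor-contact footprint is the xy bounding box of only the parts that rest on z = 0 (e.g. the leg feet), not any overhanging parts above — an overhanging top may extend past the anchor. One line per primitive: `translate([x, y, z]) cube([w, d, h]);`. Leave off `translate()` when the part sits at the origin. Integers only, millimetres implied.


// rung span = 499 - 2*54 = 391
// rung[k] z = 215 + k*260
translate([277, 352, 0]) cube([54, 56, 2213]);
translate([722, 352, 0]) cube([54, 56, 2213]);
translate([331, 352, 215]) cube([391, 56, 24]);
translate([331, 352, 475]) cube([391, 56, 24]);
translate([331, 352, 735]) cube([391, 56, 24]);
translate([331, 352, 995]) cube([391, 56, 24]);
translate([331, 352, 1255]) cube([391, 56, 24]);
translate([331, 352, 1515]) cube([391, 56, 24]);
translate([331, 352, 1775]) cube([391, 56, 24]);
translate([331, 352, 2035]) cube([391, 56, 24]);


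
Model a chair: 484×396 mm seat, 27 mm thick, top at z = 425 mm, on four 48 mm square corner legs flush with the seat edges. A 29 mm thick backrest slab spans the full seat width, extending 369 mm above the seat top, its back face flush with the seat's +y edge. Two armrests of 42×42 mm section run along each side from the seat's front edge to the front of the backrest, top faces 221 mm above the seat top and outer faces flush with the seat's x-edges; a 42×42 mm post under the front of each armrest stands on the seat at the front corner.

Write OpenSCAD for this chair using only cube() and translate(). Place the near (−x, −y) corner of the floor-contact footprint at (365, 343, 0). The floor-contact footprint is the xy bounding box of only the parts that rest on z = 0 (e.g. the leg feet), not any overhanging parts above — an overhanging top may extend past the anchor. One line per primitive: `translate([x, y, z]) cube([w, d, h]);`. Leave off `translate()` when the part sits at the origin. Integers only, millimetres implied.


// leg_h = 425 - 27 = 398
// arm post h = 221 - 42 = 179
translate([365, 343, 398]) cube([484, 396, 27]);
translate([365, 343, 0]) cube([48, 48, 398]);
translate([801, 343, 0]) cube([48, 48, 398]);
translate([365, 691, 0]) cube([48, 48, 398]);
translate([801, 691, 0]) cube([48, 48, 398]);
translate([365, 710, 425]) cube([484, 29, 369]);
translate([365, 343, 604]) cube([42, 367, 42]);
translate([807, 343, 604]) cube([42, 367, 42]);
translate([365, 343, 425]) cube([42, 42, 179]);
translate([807, 343, 425]) cube([42, 42, 179]);


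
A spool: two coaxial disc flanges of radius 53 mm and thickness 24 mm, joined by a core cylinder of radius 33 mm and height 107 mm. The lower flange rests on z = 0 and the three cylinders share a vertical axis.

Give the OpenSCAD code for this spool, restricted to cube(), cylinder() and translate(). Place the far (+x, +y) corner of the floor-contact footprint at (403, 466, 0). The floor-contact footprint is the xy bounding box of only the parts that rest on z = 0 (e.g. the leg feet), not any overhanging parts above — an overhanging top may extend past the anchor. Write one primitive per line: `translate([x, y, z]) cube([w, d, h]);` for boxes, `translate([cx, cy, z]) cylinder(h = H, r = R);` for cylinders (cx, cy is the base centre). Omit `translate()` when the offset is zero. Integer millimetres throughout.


translate([350, 413, 0]) cylinder(h = 24, r = 53);
translate([350, 413, 24]) cylinder(h = 107, r = 33);
translate([350, 413, 131]) cylinder(h = 24, r = 53);


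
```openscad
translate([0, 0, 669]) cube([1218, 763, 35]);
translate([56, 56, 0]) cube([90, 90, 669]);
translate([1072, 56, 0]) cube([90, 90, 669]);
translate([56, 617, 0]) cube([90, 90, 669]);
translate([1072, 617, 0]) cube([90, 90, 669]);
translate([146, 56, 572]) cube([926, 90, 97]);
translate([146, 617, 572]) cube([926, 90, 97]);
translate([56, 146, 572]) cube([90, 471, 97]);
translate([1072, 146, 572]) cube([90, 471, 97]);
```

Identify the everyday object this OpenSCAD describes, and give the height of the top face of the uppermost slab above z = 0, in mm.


A table. The table height is 704 mm.

A 1218×763×35 slab sits at z = 669 on four 90 mm square posts — a table. The top surface is at 669 + 35 = 704 mm.


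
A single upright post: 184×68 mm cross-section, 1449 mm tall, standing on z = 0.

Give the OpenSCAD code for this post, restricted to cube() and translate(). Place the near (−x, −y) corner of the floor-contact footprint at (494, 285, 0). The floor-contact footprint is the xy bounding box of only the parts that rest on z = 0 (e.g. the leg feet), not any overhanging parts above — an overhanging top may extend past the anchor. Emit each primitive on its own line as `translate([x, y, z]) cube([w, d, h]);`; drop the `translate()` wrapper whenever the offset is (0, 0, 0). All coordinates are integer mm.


translate([494, 285, 0]) cube([184, 68, 1449]);


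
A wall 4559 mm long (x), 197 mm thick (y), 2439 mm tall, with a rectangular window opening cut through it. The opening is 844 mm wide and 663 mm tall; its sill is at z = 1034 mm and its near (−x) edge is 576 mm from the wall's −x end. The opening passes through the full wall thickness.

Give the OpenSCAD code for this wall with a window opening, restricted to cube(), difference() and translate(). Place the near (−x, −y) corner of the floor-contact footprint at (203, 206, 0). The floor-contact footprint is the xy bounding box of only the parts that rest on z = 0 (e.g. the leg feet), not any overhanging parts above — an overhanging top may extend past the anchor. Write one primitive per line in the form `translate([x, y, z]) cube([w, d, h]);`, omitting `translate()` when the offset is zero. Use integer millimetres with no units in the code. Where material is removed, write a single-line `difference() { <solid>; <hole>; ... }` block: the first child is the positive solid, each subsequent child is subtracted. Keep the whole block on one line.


difference() { translate([203, 206, 0]) cube([4559, 197, 2439]); translate([779, 206, 1034]) cube([844, 197, 663]); }


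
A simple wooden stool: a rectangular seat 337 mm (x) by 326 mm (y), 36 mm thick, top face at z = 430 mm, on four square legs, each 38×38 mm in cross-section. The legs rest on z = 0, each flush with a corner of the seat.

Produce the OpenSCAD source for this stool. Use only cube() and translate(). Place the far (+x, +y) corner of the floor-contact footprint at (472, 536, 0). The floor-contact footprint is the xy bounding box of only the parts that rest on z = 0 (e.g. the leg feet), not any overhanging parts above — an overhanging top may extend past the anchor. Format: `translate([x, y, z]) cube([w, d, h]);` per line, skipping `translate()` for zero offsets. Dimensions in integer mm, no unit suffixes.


translate([135, 210, 394]) cube([337, 326, 36]);
translate([135, 210, 0]) cube([38, 38, 394]);
translate([434, 210, 0]) cube([38, 38, 394]);
translate([135, 498, 0]) cube([38, 38, 394]);
translate([434, 498, 0]) cube([38, 38, 394]);


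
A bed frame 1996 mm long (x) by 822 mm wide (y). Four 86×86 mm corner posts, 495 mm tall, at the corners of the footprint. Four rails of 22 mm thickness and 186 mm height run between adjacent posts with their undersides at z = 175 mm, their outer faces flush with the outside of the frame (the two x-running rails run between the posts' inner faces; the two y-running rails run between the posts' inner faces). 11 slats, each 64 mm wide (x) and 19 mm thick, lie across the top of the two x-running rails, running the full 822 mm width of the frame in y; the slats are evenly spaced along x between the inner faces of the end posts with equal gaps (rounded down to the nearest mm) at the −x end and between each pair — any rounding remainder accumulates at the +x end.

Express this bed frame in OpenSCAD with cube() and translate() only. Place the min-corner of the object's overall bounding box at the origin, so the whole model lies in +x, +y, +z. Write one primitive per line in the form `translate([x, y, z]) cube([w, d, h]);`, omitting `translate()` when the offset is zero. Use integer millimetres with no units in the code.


// slat z = rail_z + rail_h = 175 + 186 = 361
// slat gap = ⌊(1824 − 11·64) / 12⌋ = 93
cube([86, 86, 495]);
translate([0, 736, 0]) cube([86, 86, 495]);
translate([1910, 0, 0]) cube([86, 86, 495]);
translate([1910, 736, 0]) cube([86, 86, 495]);
translate([86, 0, 175]) cube([1824, 22, 186]);
translate([86, 800, 175]) cube([1824, 22, 186]);
translate([0, 86, 175]) cube([22, 650, 186]);
translate([1974, 86, 175]) cube([22, 650, 186]);
translate([179, 0, 361]) cube([64, 822, 19]);
translate([336, 0, 361]) cube([64, 822, 19]);
translate([493, 0, 361]) cube([64, 822, 19]);
translate([650, 0, 361]) cube([64, 822, 19]);
translate([807, 0, 361]) cube([64, 822, 19]);
translate([964, 0, 361]) cube([64, 822, 19]);
translate([1121, 0, 361]) cube([64, 822, 19]);
translate([1278, 0, 361]) cube([64, 822, 19]);
translate([1435, 0, 361]) cube([64, 822, 19]);
translate([1592, 0, 361]) cube([64, 822, 19]);
translate([1749, 0, 361]) cube([64, 822, 19]);
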